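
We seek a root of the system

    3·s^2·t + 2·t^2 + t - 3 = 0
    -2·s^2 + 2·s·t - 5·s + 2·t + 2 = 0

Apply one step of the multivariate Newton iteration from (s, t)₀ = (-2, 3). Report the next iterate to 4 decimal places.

(-2.3791, 0.2941)

At (-2, 3): F = (54.0000, -2.0000).
Jacobian J = [[6·s·t, 3·s^2 + 4·t + 1], [-4·s + 2·t - 5, 2·s + 2]].
At the point, J = [[-36.0000, 25.0000], [9.0000, -2.0000]] (det J = -153.0000).
Solving J·Δ = −F gives Δ = (-0.3791, -2.7059).
Then the next iterate is (s, t)₁ = (-2.3791, 0.2941).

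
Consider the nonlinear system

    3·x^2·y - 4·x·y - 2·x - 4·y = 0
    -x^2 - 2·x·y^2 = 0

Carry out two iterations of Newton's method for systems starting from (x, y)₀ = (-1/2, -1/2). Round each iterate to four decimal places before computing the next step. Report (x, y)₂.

(-1.5483, -1.0888)

At (-1/2, -1/2): F = (1.6250, 0.0000).
Jacobian J = [[6·x·y - 4·y - 2, 3·x^2 - 4·x - 4], [-2·x - 2·y^2, -4·x·y]].
At the point, J = [[1.5000, -1.2500], [0.5000, -1.0000]] (det J = -0.8750).
Solving J·Δ = −F gives Δ = (-1.8571, -0.9286).
Then the next iterate is (x, y)₁ = (-2.3571, -1.4286).
Round to (-2.3571, -1.4286) and repeat: F = (-26.852376, 4.065281), J = [[23.918518, 22.096161], [0.632404, -13.469412]].
Δ = (0.8088, 0.3398), so (x, y)₂ = (-1.5483, -1.0888).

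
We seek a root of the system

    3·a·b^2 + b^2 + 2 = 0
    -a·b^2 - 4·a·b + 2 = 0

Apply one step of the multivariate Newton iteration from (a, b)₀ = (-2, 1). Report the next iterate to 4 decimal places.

(4.0000, 2.5000)

At (-2, 1): F = (-3.0000, 12.0000).
Jacobian J = [[3·b^2, 6·a·b + 2·b], [-b^2 - 4·b, -2·a·b - 4·a]].
At the point, J = [[3.0000, -10.0000], [-5.0000, 12.0000]] (det J = -14.0000).
Solving J·Δ = −F gives Δ = (6.0000, 1.5000).
Then the next iterate is (a, b)₁ = (4.0000, 2.5000).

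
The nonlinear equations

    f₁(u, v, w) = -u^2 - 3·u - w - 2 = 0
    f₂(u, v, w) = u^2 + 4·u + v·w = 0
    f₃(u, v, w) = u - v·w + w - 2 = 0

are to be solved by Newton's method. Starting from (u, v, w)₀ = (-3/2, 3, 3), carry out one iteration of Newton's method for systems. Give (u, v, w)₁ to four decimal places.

At (-3/2, 3, 3): F = (-2.7500, 5.2500, -9.5000).
Jacobian J = [[-2·u - 3, 0, -1], [2·u + 4, w, v], [1, -w, -v + 1]].
At the point, J = [[0.0000, 0.0000, -1.0000], [1.0000, 3.0000, 3.0000], [1.0000, -3.0000, -2.0000]] (det J = 6.0000).
Solving J·Δ = −F gives Δ = (3.5000, -0.1667, -2.7500).
Then the next iterate is (u, v, w)₁ = (2.0000, 2.8333, 0.2500).

(2.0000, 2.8333, 0.2500)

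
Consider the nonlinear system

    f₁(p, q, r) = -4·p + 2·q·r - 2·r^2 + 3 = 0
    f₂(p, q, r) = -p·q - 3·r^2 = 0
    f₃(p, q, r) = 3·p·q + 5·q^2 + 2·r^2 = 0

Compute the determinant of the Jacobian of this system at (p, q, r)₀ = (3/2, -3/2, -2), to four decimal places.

-496.5000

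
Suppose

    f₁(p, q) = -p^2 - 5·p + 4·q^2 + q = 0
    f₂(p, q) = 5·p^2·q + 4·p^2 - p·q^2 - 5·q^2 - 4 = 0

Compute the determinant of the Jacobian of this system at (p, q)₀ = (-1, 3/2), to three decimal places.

J = [[-2·p - 5, 8·q + 1], [10·p·q + 8·p - q^2, 5·p^2 - 2·p·q - 10·q]].
At the point, J = [[-3.000, 13.000], [-25.250, -7.000]].
det J = 349.250.

349.250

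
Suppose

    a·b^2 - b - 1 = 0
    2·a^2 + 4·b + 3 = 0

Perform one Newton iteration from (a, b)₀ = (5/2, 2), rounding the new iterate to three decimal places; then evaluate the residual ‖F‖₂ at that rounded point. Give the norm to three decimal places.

12.710

At (5/2, 2): F = (7.000, 23.500).
Jacobian J = [[b^2, 2·a·b - 1], [4·a, 4]].
At the point, J = [[4.000, 9.000], [10.000, 4.000]] (det J = -74.000).
Solving J·Δ = −F gives Δ = (-2.480, 0.324).
Then the next iterate is (a, b)₁ = (0.020, 2.324).
Re-evaluating at (0.020, 2.324): F = (-3.21598, 12.29680), so ‖F‖₂ = 12.710.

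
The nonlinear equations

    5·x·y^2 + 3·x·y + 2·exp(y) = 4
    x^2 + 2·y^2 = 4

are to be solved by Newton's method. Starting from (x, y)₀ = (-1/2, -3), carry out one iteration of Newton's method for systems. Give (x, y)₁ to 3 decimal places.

(-0.335, -1.826)

At (-1/2, -3): F = (-21.90043, 14.250).
Jacobian J = [[5·y^2 + 3·y, 10·x·y + 3·x + 2·exp(y)], [2·x, 4·y]].
At the point, J = [[36.000, 13.59957], [-1.000, -12.000]] (det J = -418.40043).
Solving J·Δ = −F gives Δ = (0.165, 1.174).
Then the next iterate is (x, y)₁ = (-0.335, -1.826).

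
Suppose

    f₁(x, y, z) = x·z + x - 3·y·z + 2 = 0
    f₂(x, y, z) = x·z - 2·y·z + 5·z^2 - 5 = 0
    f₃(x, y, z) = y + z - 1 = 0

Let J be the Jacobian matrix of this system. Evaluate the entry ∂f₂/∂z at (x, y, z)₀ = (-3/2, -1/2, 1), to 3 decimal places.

∂f₂/∂z = x - 2·y + 10·z.
At (-3/2, -1/2, 1) this is 9.500.

9.500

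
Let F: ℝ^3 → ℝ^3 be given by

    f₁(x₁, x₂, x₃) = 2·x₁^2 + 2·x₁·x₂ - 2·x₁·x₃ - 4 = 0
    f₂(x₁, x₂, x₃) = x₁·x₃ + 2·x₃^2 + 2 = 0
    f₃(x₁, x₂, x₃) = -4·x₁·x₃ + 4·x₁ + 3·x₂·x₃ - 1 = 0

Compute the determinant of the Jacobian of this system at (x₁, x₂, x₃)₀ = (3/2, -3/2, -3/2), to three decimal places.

-324.000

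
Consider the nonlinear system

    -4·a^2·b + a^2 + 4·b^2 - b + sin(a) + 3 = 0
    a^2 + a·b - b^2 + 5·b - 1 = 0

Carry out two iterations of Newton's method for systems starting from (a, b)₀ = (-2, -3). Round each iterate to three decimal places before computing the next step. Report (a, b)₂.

(-1.368, -0.292)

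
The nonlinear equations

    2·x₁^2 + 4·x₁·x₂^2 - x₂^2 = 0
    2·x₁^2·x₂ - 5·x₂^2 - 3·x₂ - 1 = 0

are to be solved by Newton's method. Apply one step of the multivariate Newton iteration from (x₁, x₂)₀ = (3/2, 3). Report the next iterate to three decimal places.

(1.405, 1.484)

At (3/2, 3): F = (49.500, -41.500).
Jacobian J = [[4·x₁ + 4·x₂^2, 8·x₁·x₂ - 2·x₂], [4·x₁·x₂, 2·x₁^2 - 10·x₂ - 3]].
At the point, J = [[42.000, 30.000], [18.000, -28.500]] (det J = -1737.000).
Solving J·Δ = −F gives Δ = (-0.095, -1.516).
Then the next iterate is (x₁, x₂)₁ = (1.405, 1.484).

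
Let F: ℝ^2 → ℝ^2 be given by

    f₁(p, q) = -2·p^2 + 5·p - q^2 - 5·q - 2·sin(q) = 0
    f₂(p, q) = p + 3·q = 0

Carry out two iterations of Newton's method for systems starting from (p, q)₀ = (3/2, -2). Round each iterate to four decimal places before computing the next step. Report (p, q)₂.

At (3/2, -2): F = (10.818595, -4.5000).
Jacobian J = [[-4·p + 5, -2·q - 2·cos(q) - 5], [1, 3]].
At the point, J = [[-1.0000, -0.167706], [1.0000, 3.0000]] (det J = -2.832294).
Solving J·Δ = −F gives Δ = (11.1927, -2.2309).
Then the next iterate is (p, q)₁ = (12.6927, -4.2309).
Round to (12.6927, -4.2309) and repeat: F = (-257.264394, 0.0000), J = [[-45.7708, 4.387999], [1.0000, 3.0000]].
Δ = (-5.4467, 1.8156), so (p, q)₂ = (7.2460, -2.4153).

(7.2460, -2.4153)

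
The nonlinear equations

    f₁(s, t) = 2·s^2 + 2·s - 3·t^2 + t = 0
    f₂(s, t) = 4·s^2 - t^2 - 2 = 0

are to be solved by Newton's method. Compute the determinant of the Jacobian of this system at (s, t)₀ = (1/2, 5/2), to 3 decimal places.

J = [[4·s + 2, -6·t + 1], [8·s, -2·t]].
At the point, J = [[4.000, -14.000], [4.000, -5.000]].
det J = 36.000.

36.000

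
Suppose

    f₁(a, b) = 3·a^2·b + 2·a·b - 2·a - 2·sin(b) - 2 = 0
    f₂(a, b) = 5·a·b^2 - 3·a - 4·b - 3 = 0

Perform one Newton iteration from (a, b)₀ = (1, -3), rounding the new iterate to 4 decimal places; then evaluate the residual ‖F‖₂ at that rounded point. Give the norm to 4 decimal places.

16.0781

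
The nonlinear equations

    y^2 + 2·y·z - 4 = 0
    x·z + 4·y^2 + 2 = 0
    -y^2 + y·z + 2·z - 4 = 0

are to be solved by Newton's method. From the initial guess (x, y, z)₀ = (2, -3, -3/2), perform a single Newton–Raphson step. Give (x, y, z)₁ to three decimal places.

At (2, -3, -3/2): F = (14.000, 35.000, -11.500).
Jacobian J = [[0, 2·y + 2·z, 2·y], [z, 8·y, x], [0, -2·y + z, y + 2]].
At the point, J = [[0.000, -9.000, -6.000], [-1.500, -24.000, 2.000], [0.000, 4.500, -1.000]] (det J = 54.000).
Solving J·Δ = −F gives Δ = (-15.056, 2.306, -1.125).
Then the next iterate is (x, y, z)₁ = (-13.056, -0.694, -2.625).

(-13.056, -0.694, -2.625)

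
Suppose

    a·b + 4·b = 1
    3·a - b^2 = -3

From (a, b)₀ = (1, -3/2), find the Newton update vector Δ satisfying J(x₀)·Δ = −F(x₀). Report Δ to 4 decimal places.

(-2.2692, 1.0192)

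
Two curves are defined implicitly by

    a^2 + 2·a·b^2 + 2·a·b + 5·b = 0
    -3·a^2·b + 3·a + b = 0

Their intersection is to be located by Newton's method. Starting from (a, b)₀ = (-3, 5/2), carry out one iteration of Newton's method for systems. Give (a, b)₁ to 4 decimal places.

At (-3, 5/2): F = (-31.0000, -74.0000).
Jacobian J = [[2·a + 2·b^2 + 2·b, 4·a·b + 2·a + 5], [-6·a·b + 3, -3·a^2 + 1]].
At the point, J = [[11.5000, -31.0000], [48.0000, -26.0000]] (det J = 1189.0000).
Solving J·Δ = −F gives Δ = (1.2515, -0.5357).
Then the next iterate is (a, b)₁ = (-1.7485, 1.9643).

(-1.7485, 1.9643)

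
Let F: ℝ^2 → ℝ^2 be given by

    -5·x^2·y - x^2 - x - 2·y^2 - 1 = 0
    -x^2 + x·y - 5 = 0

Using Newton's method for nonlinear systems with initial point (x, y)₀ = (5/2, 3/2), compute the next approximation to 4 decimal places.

At (5/2, 3/2): F = (-61.1250, -7.5000).
Jacobian J = [[-10·x·y - 2·x - 1, -5·x^2 - 4·y], [-2·x + y, x]].
At the point, J = [[-43.5000, -37.2500], [-3.5000, 2.5000]] (det J = -239.1250).
Solving J·Δ = −F gives Δ = (-1.8074, 0.4697).
Then the next iterate is (x, y)₁ = (0.6926, 1.9697).

(0.6926, 1.9697)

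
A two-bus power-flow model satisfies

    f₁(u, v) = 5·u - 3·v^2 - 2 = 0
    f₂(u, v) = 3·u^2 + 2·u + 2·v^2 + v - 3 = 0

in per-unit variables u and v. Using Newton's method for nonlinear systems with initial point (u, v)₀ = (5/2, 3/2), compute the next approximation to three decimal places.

(1.080, 1.128)

At (5/2, 3/2): F = (3.750, 26.750).
Jacobian J = [[5, -6·v], [6·u + 2, 4·v + 1]].
At the point, J = [[5.000, -9.000], [17.000, 7.000]] (det J = 188.000).
Solving J·Δ = −F gives Δ = (-1.420, -0.372).
Then the next iterate is (u, v)₁ = (1.080, 1.128).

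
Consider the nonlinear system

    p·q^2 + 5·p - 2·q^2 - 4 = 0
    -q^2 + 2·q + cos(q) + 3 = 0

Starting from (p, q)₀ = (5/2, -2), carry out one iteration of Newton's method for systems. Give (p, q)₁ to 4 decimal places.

(1.5075, -1.2161)

At (5/2, -2): F = (10.5000, -5.416147).
Jacobian J = [[q^2 + 5, 2·p·q - 4·q], [0, -2·q - sin(q) + 2]].
At the point, J = [[9.0000, -2.0000], [0.0000, 6.909297]] (det J = 62.183677).
Solving J·Δ = −F gives Δ = (-0.9925, 0.7839).
Then the next iterate is (p, q)₁ = (1.5075, -1.2161).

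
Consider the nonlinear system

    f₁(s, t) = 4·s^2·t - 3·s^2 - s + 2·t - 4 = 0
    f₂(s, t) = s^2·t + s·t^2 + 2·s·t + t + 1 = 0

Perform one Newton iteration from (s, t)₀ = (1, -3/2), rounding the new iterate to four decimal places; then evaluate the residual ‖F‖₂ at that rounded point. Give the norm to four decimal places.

13.4061

At (1, -3/2): F = (-17.0000, -2.7500).
Jacobian J = [[8·s·t - 6·s - 1, 4·s^2 + 2], [2·s·t + t^2 + 2·t, s^2 + 2·s·t + 2·s + 1]].
At the point, J = [[-19.0000, 6.0000], [-3.7500, 1.0000]] (det J = 3.5000).
Solving J·Δ = −F gives Δ = (0.1429, 3.2857).
Then the next iterate is (s, t)₁ = (1.1429, 1.7857).
Re-evaluating at (1.1429, 1.7857): F = (3.839910, 12.844364), so ‖F‖₂ = 13.4061.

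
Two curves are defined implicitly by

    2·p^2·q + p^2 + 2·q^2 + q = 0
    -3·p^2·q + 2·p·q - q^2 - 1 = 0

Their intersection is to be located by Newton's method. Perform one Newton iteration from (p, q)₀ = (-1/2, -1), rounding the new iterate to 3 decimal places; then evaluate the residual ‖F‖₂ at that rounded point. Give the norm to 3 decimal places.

At (-1/2, -1): F = (0.750, -0.250).
Jacobian J = [[4·p·q + 2·p, 2·p^2 + 4·q + 1], [-6·p·q + 2·q, -3·p^2 + 2·p - 2·q]].
At the point, J = [[1.000, -2.500], [-5.000, 0.250]] (det J = -12.250).
Solving J·Δ = −F gives Δ = (-0.036, 0.286).
Then the next iterate is (p, q)₁ = (-0.536, -0.714).
Re-evaluating at (-0.536, -0.714): F = (0.18263, -0.12900), so ‖F‖₂ = 0.224.

0.224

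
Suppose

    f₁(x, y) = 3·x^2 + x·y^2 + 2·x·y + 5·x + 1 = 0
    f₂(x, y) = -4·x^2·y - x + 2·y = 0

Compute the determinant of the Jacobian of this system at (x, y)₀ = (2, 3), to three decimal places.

J = [[6·x + y^2 + 2·y + 5, 2·x·y + 2·x], [-8·x·y - 1, -4·x^2 + 2]].
At the point, J = [[32.000, 16.000], [-49.000, -14.000]].
det J = 336.000.

336.000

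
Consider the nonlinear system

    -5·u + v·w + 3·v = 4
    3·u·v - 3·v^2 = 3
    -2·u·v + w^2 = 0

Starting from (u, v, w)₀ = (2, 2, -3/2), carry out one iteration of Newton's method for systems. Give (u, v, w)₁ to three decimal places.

(0.387, -0.113, 1.552)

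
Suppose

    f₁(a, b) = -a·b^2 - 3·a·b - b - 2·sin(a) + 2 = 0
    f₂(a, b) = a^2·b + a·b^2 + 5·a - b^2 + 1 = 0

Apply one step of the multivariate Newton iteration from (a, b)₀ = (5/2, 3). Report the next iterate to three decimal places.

(1.676, 1.566)

At (5/2, 3): F = (-47.19694, 45.750).
Jacobian J = [[-b^2 - 3·b - 2·cos(a), -2·a·b - 3·a - 1], [2·a·b + b^2 + 5, a^2 + 2·a·b - 2·b]].
At the point, J = [[-16.39771, -23.500], [29.000, 15.250]] (det J = 431.43488).
Solving J·Δ = −F gives Δ = (-0.824, -1.434).
Then the next iterate is (a, b)₁ = (1.676, 1.566).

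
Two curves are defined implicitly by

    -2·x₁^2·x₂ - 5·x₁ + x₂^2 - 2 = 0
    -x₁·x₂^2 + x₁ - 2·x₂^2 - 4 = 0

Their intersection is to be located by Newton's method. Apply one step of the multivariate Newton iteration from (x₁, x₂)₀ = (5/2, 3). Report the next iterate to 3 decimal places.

At (5/2, 3): F = (-43.000, -42.000).
Jacobian J = [[-4·x₁·x₂ - 5, -2·x₁^2 + 2·x₂], [-x₂^2 + 1, -2·x₁·x₂ - 4·x₂]].
At the point, J = [[-35.000, -6.500], [-8.000, -27.000]] (det J = 893.000).
Solving J·Δ = −F gives Δ = (-0.994, -1.261).
Then the next iterate is (x₁, x₂)₁ = (1.506, 1.739).

(1.506, 1.739)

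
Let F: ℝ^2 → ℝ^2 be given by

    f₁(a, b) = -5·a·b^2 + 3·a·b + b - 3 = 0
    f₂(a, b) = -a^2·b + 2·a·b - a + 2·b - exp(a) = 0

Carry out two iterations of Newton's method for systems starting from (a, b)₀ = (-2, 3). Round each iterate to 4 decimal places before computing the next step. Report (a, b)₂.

(-1.0454, 1.4945)

At (-2, 3): F = (72.0000, -16.135335).
Jacobian J = [[-5·b^2 + 3·b, -10·a·b + 3·a + 1], [-2·a·b + 2·b - exp(a) - 1, -a^2 + 2·a + 2]].
At the point, J = [[-36.0000, 55.0000], [16.864665, -6.0000]] (det J = -711.556559).
Solving J·Δ = −F gives Δ = (0.6401, -0.8901).
Then the next iterate is (a, b)₁ = (-1.3599, 2.1099).
Round to (-1.3599, 2.1099) and repeat: F = (20.771326, -4.317390), J = [[-15.928690, 25.612830], [8.701620, -2.569128]].
Δ = (0.3145, -0.6154), so (a, b)₂ = (-1.0454, 1.4945).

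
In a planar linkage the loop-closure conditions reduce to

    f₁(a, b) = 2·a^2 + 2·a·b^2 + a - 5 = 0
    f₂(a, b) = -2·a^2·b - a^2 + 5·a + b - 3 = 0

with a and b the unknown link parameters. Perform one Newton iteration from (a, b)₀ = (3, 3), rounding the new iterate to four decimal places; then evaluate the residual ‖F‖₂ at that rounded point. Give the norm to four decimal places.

At (3, 3): F = (70.0000, -48.0000).
Jacobian J = [[4·a + 2·b^2 + 1, 4·a·b], [-4·a·b - 2·a + 5, -2·a^2 + 1]].
At the point, J = [[31.0000, 36.0000], [-37.0000, -17.0000]] (det J = 805.0000).
Solving J·Δ = −F gives Δ = (-0.6683, -1.3689).
Then the next iterate is (a, b)₁ = (2.3317, 1.6311).
Re-evaluating at (2.3317, 1.6311): F = (20.612266, -12.883235), so ‖F‖₂ = 24.3073.

24.3073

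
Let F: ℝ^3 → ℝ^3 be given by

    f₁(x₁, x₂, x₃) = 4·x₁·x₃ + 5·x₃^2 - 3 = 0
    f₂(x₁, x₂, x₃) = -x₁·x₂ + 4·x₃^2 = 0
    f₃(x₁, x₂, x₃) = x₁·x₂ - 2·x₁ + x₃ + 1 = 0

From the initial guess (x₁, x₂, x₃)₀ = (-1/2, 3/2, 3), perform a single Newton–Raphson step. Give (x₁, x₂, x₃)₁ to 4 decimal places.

(0.1966, 6.1348, 1.4157)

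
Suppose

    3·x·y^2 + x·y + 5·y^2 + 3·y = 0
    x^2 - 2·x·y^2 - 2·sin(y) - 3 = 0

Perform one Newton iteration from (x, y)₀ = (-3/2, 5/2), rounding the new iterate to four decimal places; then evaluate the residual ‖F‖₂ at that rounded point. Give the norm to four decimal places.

4.4048

At (-3/2, 5/2): F = (6.8750, 16.803056).
Jacobian J = [[3·y^2 + y, 6·x·y + x + 10·y + 3], [2·x - 2·y^2, -4·x·y - 2·cos(y)]].
At the point, J = [[21.2500, 4.0000], [-15.5000, 16.602287]] (det J = 414.798604).
Solving J·Δ = −F gives Δ = (-0.1131, -1.1177).
Then the next iterate is (x, y)₁ = (-1.6131, 1.3823).
Re-evaluating at (-1.6131, 1.3823): F = (2.224170, 3.801990), so ‖F‖₂ = 4.4048.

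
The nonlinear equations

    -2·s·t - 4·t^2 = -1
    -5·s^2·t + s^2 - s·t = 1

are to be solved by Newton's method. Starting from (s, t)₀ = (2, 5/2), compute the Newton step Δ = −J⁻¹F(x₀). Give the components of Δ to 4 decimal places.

(-0.4744, -1.3178)

At (2, 5/2): F = (-34.0000, -52.0000).
Jacobian J = [[-2·t, -2·s - 8·t], [-10·s·t + 2·s - t, -5·s^2 - s]].
At the point, J = [[-5.0000, -24.0000], [-48.5000, -22.0000]] (det J = -1054.0000).
Solving J·Δ = −F gives Δ = (-0.4744, -1.3178).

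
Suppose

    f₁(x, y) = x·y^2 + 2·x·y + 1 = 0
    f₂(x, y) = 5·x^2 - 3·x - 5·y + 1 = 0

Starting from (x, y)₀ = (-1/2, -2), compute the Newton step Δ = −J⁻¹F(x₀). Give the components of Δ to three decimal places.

(2.344, -1.000)

At (-1/2, -2): F = (1.000, 13.750).
Jacobian J = [[y^2 + 2·y, 2·x·y + 2·x], [10·x - 3, -5]].
At the point, J = [[0.000, 1.000], [-8.000, -5.000]] (det J = 8.000).
Solving J·Δ = −F gives Δ = (2.344, -1.000).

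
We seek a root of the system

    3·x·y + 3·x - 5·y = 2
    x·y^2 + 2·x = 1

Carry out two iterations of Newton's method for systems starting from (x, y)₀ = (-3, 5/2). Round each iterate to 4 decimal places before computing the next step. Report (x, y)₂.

(2.1175, 3.9187)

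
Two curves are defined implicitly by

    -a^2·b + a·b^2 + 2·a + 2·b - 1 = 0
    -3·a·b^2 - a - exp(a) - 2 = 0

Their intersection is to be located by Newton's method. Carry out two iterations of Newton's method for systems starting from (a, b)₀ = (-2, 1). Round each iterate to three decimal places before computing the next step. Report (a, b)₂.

(-0.328, 1.278)

At (-2, 1): F = (-9.000, 5.86466).
Jacobian J = [[-2·a·b + b^2 + 2, -a^2 + 2·a·b + 2], [-3·b^2 - exp(a) - 1, -6·a·b]].
At the point, J = [[7.000, -6.000], [-4.13534, 12.000]] (det J = 59.18799).
Solving J·Δ = −F gives Δ = (1.230, -0.065).
Then the next iterate is (a, b)₁ = (-0.770, 0.935).
Round to (-0.770, 0.935) and repeat: F = (-1.89751, 0.32645), J = [[4.31413, -0.03280], [-4.08569, 4.31970]].
Δ = (0.442, 0.343), so (a, b)₂ = (-0.328, 1.278).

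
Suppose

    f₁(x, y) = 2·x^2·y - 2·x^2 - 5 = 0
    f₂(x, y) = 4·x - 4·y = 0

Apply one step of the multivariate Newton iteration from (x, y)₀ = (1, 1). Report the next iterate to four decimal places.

(3.5000, 3.5000)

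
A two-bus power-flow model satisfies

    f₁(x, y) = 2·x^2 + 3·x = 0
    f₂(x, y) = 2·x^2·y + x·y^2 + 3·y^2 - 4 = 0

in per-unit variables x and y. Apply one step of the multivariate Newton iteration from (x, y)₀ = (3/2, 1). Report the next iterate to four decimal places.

At (3/2, 1): F = (9.0000, 5.0000).
Jacobian J = [[4·x + 3, 0], [4·x·y + y^2, 2·x^2 + 2·x·y + 6·y]].
At the point, J = [[9.0000, 0.0000], [7.0000, 13.5000]] (det J = 121.5000).
Solving J·Δ = −F gives Δ = (-1.0000, 0.1481).
Then the next iterate is (x, y)₁ = (0.5000, 1.1481).

(0.5000, 1.1481)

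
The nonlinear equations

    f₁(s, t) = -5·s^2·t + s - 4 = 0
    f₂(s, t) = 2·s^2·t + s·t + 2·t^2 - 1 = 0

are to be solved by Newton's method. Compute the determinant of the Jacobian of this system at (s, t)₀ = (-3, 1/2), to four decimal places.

J = [[-10·s·t + 1, -5·s^2], [4·s·t + t, 2·s^2 + s + 4·t]].
At the point, J = [[16.0000, -45.0000], [-5.5000, 17.0000]].
det J = 24.5000.

24.5000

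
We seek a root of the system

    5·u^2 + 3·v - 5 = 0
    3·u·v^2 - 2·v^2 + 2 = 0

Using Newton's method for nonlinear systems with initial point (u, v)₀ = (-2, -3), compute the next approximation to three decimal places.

(-1.522, -1.811)

At (-2, -3): F = (6.000, -70.000).
Jacobian J = [[10·u, 3], [3·v^2, 6·u·v - 4·v]].
At the point, J = [[-20.000, 3.000], [27.000, 48.000]] (det J = -1041.000).
Solving J·Δ = −F gives Δ = (0.478, 1.189).
Then the next iterate is (u, v)₁ = (-1.522, -1.811).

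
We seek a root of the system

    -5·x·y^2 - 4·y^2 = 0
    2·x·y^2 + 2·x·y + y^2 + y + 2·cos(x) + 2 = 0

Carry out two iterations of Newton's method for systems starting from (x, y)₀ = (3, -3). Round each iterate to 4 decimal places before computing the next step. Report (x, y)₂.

(-1.0627, -3.0902)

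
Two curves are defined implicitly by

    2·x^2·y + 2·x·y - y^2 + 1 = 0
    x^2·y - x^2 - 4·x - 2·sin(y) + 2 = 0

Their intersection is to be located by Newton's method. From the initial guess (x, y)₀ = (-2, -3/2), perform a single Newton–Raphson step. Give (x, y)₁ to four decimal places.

At (-2, -3/2): F = (-7.2500, 1.994990).
Jacobian J = [[4·x·y + 2·y, 2·x^2 + 2·x - 2·y], [2·x·y - 2·x - 4, x^2 - 2·cos(y)]].
At the point, J = [[9.0000, 7.0000], [6.0000, 3.858526]] (det J = -7.273270).
Solving J·Δ = −F gives Δ = (-5.7662, 8.4494).
Then the next iterate is (x, y)₁ = (-7.7662, 6.9494).

(-7.7662, 6.9494)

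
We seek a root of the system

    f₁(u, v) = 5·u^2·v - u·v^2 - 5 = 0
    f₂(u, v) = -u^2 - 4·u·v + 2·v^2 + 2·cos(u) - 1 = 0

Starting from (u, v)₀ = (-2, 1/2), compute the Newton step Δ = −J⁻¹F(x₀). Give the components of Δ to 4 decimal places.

At (-2, 1/2): F = (5.5000, -1.332294).
Jacobian J = [[10·u·v - v^2, 5·u^2 - 2·u·v], [-2·u - 4·v - 2·sin(u), -4·u + 4·v]].
At the point, J = [[-10.2500, 22.0000], [3.818595, 10.0000]] (det J = -186.509087).
Solving J·Δ = −F gives Δ = (0.4520, -0.0394).

(0.4520, -0.0394)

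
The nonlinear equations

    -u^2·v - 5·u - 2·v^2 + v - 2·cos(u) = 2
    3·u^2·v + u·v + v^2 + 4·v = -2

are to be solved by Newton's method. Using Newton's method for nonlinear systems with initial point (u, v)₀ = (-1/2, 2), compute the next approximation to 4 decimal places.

(0.1673, 0.5660)

At (-1/2, 2): F = (-7.755165, 14.5000).
Jacobian J = [[-2·u·v + 2·sin(u) - 5, -u^2 - 4·v + 1], [6·u·v + v, 3·u^2 + u + 2·v + 4]].
At the point, J = [[-3.958851, -7.2500], [-4.0000, 8.2500]] (det J = -61.660521).
Solving J·Δ = −F gives Δ = (0.6673, -1.4340).
Then the next iterate is (u, v)₁ = (0.1673, 0.5660).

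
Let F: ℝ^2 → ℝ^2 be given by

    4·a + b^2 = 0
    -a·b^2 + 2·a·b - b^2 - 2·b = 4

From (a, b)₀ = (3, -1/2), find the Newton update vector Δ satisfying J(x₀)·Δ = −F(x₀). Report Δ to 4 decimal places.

At (3, -1/2): F = (12.2500, -7.0000).
Jacobian J = [[4, 2·b], [-b^2 + 2·b, -2·a·b + 2·a - 2·b - 2]].
At the point, J = [[4.0000, -1.0000], [-1.2500, 8.0000]] (det J = 30.7500).
Solving J·Δ = −F gives Δ = (-2.9593, 0.4126).

(-2.9593, 0.4126)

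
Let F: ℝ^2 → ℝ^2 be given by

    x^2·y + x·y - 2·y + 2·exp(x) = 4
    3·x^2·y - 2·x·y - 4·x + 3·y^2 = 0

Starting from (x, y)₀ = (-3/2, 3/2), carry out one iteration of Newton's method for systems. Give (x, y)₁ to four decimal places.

At (-3/2, 3/2): F = (-5.428740, 27.3750).
Jacobian J = [[2·x·y + y + 2·exp(x), x^2 + x - 2], [6·x·y - 2·y - 4, 3·x^2 - 2·x + 6·y]].
At the point, J = [[-2.553740, -1.2500], [-20.5000, 18.7500]] (det J = -73.507619).
Solving J·Δ = −F gives Δ = (-0.9192, -2.4650).
Then the next iterate is (x, y)₁ = (-2.4192, -0.9650).

(-2.4192, -0.9650)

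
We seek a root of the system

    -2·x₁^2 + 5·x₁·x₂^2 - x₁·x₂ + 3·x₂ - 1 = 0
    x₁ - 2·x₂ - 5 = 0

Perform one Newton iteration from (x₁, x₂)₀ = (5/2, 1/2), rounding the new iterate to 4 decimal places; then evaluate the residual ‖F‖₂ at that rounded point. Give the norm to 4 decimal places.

At (5/2, 1/2): F = (-10.1250, -3.5000).
Jacobian J = [[-4·x₁ + 5·x₂^2 - x₂, 10·x₁·x₂ - x₁ + 3], [1, -2]].
At the point, J = [[-9.2500, 13.0000], [1.0000, -2.0000]] (det J = 5.5000).
Solving J·Δ = −F gives Δ = (-11.9545, -7.7273).
Then the next iterate is (x₁, x₂)₁ = (-9.4545, -7.2273).
Re-evaluating at (-9.4545, -7.2273): F = (-2739.012945, 0.0001), so ‖F‖₂ = 2739.0129.

2739.0129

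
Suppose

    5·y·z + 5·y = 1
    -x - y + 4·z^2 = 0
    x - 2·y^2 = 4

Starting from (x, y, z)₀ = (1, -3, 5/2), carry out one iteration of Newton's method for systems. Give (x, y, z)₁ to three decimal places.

(-0.835, -1.097, 1.153)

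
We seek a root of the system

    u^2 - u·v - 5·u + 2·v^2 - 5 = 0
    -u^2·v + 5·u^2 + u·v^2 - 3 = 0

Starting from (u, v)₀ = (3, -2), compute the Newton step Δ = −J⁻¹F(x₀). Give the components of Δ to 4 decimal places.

At (3, -2): F = (3.0000, 72.0000).
Jacobian J = [[2·u - v - 5, -u + 4·v], [-2·u·v + 10·u + v^2, -u^2 + 2·u·v]].
At the point, J = [[3.0000, -11.0000], [46.0000, -21.0000]] (det J = 443.0000).
Solving J·Δ = −F gives Δ = (-1.6456, -0.1761).

(-1.6456, -0.1761)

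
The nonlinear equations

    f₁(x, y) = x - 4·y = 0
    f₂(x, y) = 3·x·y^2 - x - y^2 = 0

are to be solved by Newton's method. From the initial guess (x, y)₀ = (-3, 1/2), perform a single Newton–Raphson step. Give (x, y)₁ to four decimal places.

(1.7273, 0.4318)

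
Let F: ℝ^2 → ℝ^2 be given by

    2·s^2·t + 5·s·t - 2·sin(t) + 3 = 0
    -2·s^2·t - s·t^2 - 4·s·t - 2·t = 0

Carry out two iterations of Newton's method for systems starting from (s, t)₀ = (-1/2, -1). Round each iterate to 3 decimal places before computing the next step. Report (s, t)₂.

(-1.395, 0.710)

At (-1/2, -1): F = (6.68294, 1.000).
Jacobian J = [[4·s·t + 5·t, 2·s^2 + 5·s - 2·cos(t)], [-4·s·t - t^2 - 4·t, -2·s^2 - 2·s·t - 4·s - 2]].
At the point, J = [[-3.000, -3.08060], [1.000, -1.500]] (det J = 7.58060).
Solving J·Δ = −F gives Δ = (0.916, 1.277).
Then the next iterate is (s, t)₁ = (0.416, 0.277).
Round to (0.416, 0.277) and repeat: F = (3.12509, -1.14272), J = [[1.84593, 0.50235], [-1.64566, -4.24058]].
Δ = (-1.811, 0.433), so (s, t)₂ = (-1.395, 0.710).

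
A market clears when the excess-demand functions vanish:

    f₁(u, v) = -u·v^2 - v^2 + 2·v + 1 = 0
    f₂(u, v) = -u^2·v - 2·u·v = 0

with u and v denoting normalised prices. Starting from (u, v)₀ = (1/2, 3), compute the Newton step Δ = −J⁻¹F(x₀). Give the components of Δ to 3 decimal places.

At (1/2, 3): F = (-6.500, -3.750).
Jacobian J = [[-v^2, -2·u·v - 2·v + 2], [-2·u·v - 2·v, -u^2 - 2·u]].
At the point, J = [[-9.000, -7.000], [-9.000, -1.250]] (det J = -51.750).
Solving J·Δ = −F gives Δ = (-0.350, -0.478).

(-0.350, -0.478)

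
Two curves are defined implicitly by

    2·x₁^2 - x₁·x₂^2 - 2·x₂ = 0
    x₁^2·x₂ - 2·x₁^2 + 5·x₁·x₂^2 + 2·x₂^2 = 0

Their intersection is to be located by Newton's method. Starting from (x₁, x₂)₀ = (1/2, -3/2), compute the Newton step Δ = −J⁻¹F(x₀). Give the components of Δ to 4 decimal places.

At (1/2, -3/2): F = (2.3750, 9.2500).
Jacobian J = [[4·x₁ - x₂^2, -2·x₁·x₂ - 2], [2·x₁·x₂ - 4·x₁ + 5·x₂^2, x₁^2 + 10·x₁·x₂ + 4·x₂]].
At the point, J = [[-0.2500, -0.5000], [7.7500, -13.2500]] (det J = 7.1875).
Solving J·Δ = −F gives Δ = (3.7348, 2.8826).

(3.7348, 2.8826)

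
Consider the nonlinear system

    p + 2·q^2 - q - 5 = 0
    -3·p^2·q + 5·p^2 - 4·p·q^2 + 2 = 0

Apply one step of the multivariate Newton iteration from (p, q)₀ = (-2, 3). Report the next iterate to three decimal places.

(-0.633, 2.148)

At (-2, 3): F = (8.000, 58.000).
Jacobian J = [[1, 4·q - 1], [-6·p·q + 10·p - 4·q^2, -3·p^2 - 8·p·q]].
At the point, J = [[1.000, 11.000], [-20.000, 36.000]] (det J = 256.000).
Solving J·Δ = −F gives Δ = (1.367, -0.852).
Then the next iterate is (p, q)₁ = (-0.633, 2.148).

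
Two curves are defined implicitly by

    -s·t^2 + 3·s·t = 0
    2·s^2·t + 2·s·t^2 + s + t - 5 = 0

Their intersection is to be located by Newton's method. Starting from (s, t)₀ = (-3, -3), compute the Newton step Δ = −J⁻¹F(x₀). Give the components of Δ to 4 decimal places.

At (-3, -3): F = (54.0000, -119.0000).
Jacobian J = [[-t^2 + 3·t, -2·s·t + 3·s], [4·s·t + 2·t^2 + 1, 2·s^2 + 4·s·t + 1]].
At the point, J = [[-18.0000, -27.0000], [55.0000, 55.0000]] (det J = 495.0000).
Solving J·Δ = −F gives Δ = (0.4909, 1.6727).

(0.4909, 1.6727)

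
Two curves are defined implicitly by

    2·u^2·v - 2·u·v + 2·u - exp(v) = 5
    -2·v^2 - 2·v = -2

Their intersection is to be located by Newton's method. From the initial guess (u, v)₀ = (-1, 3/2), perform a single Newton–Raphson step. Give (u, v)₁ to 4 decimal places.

(-1.7358, 0.8125)

At (-1, 3/2): F = (-5.481689, -5.5000).
Jacobian J = [[4·u·v - 2·v + 2, 2·u^2 - 2·u - exp(v)], [0, -4·v - 2]].
At the point, J = [[-7.0000, -0.481689], [0.0000, -8.0000]] (det J = 56.0000).
Solving J·Δ = −F gives Δ = (-0.7358, -0.6875).
Then the next iterate is (u, v)₁ = (-1.7358, 0.8125).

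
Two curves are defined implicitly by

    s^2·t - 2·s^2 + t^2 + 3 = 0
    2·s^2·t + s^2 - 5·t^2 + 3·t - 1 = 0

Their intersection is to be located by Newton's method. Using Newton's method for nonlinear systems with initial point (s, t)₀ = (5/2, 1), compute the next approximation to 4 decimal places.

(1.5591, 0.7025)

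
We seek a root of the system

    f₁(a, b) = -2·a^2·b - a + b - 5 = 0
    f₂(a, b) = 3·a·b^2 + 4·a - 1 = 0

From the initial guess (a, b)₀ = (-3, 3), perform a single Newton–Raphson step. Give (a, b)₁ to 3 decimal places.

At (-3, 3): F = (-53.000, -94.000).
Jacobian J = [[-4·a·b - 1, -2·a^2 + 1], [3·b^2 + 4, 6·a·b]].
At the point, J = [[35.000, -17.000], [31.000, -54.000]] (det J = -1363.000).
Solving J·Δ = −F gives Δ = (0.927, -1.208).
Then the next iterate is (a, b)₁ = (-2.073, 1.792).

(-2.073, 1.792)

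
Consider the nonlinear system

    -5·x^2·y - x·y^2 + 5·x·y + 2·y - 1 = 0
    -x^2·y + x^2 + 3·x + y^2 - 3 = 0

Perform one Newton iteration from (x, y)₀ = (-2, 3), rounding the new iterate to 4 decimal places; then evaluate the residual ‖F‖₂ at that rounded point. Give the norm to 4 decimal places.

At (-2, 3): F = (-67.0000, -8.0000).
Jacobian J = [[-10·x·y - y^2 + 5·y, -5·x^2 - 2·x·y + 5·x + 2], [-2·x·y + 2·x + 3, -x^2 + 2·y]].
At the point, J = [[66.0000, -16.0000], [11.0000, 2.0000]] (det J = 308.0000).
Solving J·Δ = −F gives Δ = (0.8506, -0.6786).
Then the next iterate is (x, y)₁ = (-1.1494, 2.3214).
Re-evaluating at (-1.1494, 2.3214): F = (-18.838531, -2.805030), so ‖F‖₂ = 19.0462.

19.0462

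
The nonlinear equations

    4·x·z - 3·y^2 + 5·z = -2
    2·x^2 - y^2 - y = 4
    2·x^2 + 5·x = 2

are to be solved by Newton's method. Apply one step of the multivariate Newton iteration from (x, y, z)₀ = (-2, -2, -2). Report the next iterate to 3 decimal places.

(-3.333, -6.222, -16.667)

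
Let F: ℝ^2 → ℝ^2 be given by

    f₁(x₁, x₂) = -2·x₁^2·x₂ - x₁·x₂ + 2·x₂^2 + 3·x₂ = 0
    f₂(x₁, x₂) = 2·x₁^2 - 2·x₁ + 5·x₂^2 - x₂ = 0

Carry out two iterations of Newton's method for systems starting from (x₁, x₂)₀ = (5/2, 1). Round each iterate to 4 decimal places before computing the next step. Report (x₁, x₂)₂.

(1.5014, -0.2947)

At (5/2, 1): F = (-10.0000, 11.5000).
Jacobian J = [[-4·x₁·x₂ - x₂, -2·x₁^2 - x₁ + 4·x₂ + 3], [4·x₁ - 2, 10·x₂ - 1]].
At the point, J = [[-11.0000, -8.0000], [8.0000, 9.0000]] (det J = -35.0000).
Solving J·Δ = −F gives Δ = (0.0571, -1.3286).
Then the next iterate is (x₁, x₂)₁ = (2.5571, -0.3286).
Round to (2.5571, -0.3286) and repeat: F = (4.367692, 8.831811), J = [[3.689652, -13.949021], [8.2284, -4.2860]].
Δ = (-1.0557, 0.0339), so (x₁, x₂)₂ = (1.5014, -0.2947).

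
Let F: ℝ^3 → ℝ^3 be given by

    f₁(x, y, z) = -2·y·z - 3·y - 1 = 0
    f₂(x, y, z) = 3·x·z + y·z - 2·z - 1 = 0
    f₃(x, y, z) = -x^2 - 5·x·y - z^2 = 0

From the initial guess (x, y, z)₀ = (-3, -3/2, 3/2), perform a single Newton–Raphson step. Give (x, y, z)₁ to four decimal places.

At (-3, -3/2, 3/2): F = (8.0000, -19.7500, -33.7500).
Jacobian J = [[0, -2·z - 3, -2·y], [3·z, z, 3·x + y - 2], [-2·x - 5·y, -5·x, -2·z]].
At the point, J = [[0.0000, -6.0000, 3.0000], [4.5000, 1.5000, -12.5000], [13.5000, 15.0000, -3.0000]] (det J = 1073.2500).
Solving J·Δ = −F gives Δ = (1.3498, 0.8365, -0.9937).
Then the next iterate is (x, y, z)₁ = (-1.6502, -0.6635, 0.5063).

(-1.6502, -0.6635, 0.5063)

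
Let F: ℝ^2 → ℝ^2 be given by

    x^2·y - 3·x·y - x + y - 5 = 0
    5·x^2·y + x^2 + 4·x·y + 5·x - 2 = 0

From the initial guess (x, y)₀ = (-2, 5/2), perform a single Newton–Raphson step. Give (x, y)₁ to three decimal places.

At (-2, 5/2): F = (24.500, 22.000).
Jacobian J = [[2·x·y - 3·y - 1, x^2 - 3·x + 1], [10·x·y + 2·x + 4·y + 5, 5·x^2 + 4·x]].
At the point, J = [[-18.500, 11.000], [-39.000, 12.000]] (det J = 207.000).
Solving J·Δ = −F gives Δ = (-0.251, -2.650).
Then the next iterate is (x, y)₁ = (-2.251, -0.150).

(-2.251, -0.150)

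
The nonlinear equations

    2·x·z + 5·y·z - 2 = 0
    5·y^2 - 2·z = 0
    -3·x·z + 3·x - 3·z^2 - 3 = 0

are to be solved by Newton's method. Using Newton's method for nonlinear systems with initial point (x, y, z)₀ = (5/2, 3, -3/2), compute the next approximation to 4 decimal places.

(1.1368, 1.4544, -0.6841)

At (5/2, 3, -3/2): F = (-32.0000, 48.0000, 9.0000).
Jacobian J = [[2·z, 5·z, 2·x + 5·y], [0, 10·y, -2], [-3·z + 3, 0, -3·x - 6·z]].
At the point, J = [[-3.0000, -7.5000, 20.0000], [0.0000, 30.0000, -2.0000], [7.5000, 0.0000, 1.5000]] (det J = -4522.5000).
Solving J·Δ = −F gives Δ = (-1.3632, -1.5456, 0.8159).
Then the next iterate is (x, y, z)₁ = (1.1368, 1.4544, -0.6841).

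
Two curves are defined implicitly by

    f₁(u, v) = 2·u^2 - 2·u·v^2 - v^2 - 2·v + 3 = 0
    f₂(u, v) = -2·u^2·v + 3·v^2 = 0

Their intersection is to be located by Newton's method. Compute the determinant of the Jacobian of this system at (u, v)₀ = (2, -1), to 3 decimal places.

-148.000

J = [[4·u - 2·v^2, -4·u·v - 2·v - 2], [-4·u·v, -2·u^2 + 6·v]].
At the point, J = [[6.000, 8.000], [8.000, -14.000]].
det J = -148.000.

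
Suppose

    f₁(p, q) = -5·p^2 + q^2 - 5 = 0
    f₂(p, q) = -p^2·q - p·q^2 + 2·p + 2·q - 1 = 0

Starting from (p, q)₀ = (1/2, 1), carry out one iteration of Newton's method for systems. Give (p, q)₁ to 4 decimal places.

(-1.2167, -0.6667)

At (1/2, 1): F = (-5.2500, 1.2500).
Jacobian J = [[-10·p, 2·q], [-2·p·q - q^2 + 2, -p^2 - 2·p·q + 2]].
At the point, J = [[-5.0000, 2.0000], [0.0000, 0.7500]] (det J = -3.7500).
Solving J·Δ = −F gives Δ = (-1.7167, -1.6667).
Then the next iterate is (p, q)₁ = (-1.2167, -0.6667).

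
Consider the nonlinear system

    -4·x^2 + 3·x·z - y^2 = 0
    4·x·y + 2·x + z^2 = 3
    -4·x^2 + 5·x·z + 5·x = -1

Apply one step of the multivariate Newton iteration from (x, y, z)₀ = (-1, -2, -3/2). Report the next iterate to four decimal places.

At (-1, -2, -3/2): F = (-3.5000, 5.2500, -0.5000).
Jacobian J = [[-8·x + 3·z, -2·y, 3·x], [4·y + 2, 4·x, 2·z], [-8·x + 5·z + 5, 0, 5·x]].
At the point, J = [[3.5000, 4.0000, -3.0000], [-6.0000, -4.0000, -3.0000], [5.5000, 0.0000, -5.0000]] (det J = -182.0000).
Solving J·Δ = −F gives Δ = (0.2582, 0.7871, 0.1841).
Then the next iterate is (x, y, z)₁ = (-0.7418, -1.2129, -1.3159).

(-0.7418, -1.2129, -1.3159)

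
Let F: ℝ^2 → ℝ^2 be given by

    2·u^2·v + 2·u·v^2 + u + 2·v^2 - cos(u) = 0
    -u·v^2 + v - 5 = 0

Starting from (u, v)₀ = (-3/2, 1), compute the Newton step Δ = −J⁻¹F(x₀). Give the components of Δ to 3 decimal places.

At (-3/2, 1): F = (1.92926, -2.500).
Jacobian J = [[4·u·v + 2·v^2 + sin(u) + 1, 2·u^2 + 4·u·v + 4·v], [-v^2, -2·u·v + 1]].
At the point, J = [[-3.99749, 2.500], [-1.000, 4.000]] (det J = -13.48998).
Solving J·Δ = −F gives Δ = (1.035, 0.884).

(1.035, 0.884)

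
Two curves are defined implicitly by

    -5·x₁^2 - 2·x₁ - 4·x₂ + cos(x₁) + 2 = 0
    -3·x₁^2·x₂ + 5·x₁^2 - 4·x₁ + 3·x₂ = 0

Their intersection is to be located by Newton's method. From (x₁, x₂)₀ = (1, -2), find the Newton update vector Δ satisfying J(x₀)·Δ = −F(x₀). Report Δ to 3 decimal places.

(-0.056, 1.063)

At (1, -2): F = (3.54030, 1.000).
Jacobian J = [[-10·x₁ - sin(x₁) - 2, -4], [-6·x₁·x₂ + 10·x₁ - 4, -3·x₁^2 + 3]].
At the point, J = [[-12.84147, -4.000], [18.000, 0.000]] (det J = 72.000).
Solving J·Δ = −F gives Δ = (-0.056, 1.063).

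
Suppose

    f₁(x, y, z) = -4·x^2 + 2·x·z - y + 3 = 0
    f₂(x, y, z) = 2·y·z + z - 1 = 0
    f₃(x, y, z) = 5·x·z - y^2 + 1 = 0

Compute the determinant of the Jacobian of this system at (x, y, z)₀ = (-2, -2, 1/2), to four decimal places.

J = [[-8·x + 2·z, -1, 2·x], [0, 2·z, 2·y + 1], [5·z, -2·y, 5·x]].
At the point, J = [[17.0000, -1.0000, -4.0000], [0.0000, 1.0000, -3.0000], [2.5000, 4.0000, -10.0000]].
det J = 51.5000.

51.5000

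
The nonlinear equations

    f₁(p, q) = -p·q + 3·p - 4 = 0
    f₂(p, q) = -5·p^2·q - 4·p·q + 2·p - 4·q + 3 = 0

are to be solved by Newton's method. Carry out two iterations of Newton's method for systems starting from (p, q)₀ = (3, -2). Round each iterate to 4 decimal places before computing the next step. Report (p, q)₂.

(0.7214, 3.3072)

At (3, -2): F = (11.0000, 131.0000).
Jacobian J = [[-q + 3, -p], [-10·p·q - 4·q + 2, -5·p^2 - 4·p - 4]].
At the point, J = [[5.0000, -3.0000], [70.0000, -61.0000]] (det J = -95.0000).
Solving J·Δ = −F gives Δ = (-2.9263, -1.2105).
Then the next iterate is (p, q)₁ = (0.0737, -3.2105).
Round to (0.0737, -3.2105) and repeat: F = (-3.542286, 17.023048), J = [[6.2105, -0.0737], [17.208139, -4.321958]].
Δ = (0.6477, 6.5177), so (p, q)₂ = (0.7214, 3.3072).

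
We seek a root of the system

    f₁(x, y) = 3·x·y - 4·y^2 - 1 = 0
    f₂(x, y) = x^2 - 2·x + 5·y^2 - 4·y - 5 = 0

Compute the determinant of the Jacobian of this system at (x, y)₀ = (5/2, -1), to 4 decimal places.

J = [[3·y, 3·x - 8·y], [2·x - 2, 10·y - 4]].
At the point, J = [[-3.0000, 15.5000], [3.0000, -14.0000]].
det J = -4.5000.

-4.5000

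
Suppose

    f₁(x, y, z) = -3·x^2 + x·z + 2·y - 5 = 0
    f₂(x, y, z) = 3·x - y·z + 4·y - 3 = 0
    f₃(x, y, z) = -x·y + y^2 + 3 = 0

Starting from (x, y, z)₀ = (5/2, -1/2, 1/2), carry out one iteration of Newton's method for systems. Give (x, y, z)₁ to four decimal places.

(0.6971, 0.5282, -1.3795)

At (5/2, -1/2, 1/2): F = (-23.5000, 2.7500, 4.5000).
Jacobian J = [[-6·x + z, 2, x], [3, -z + 4, -y], [-y, -x + 2·y, 0]].
At the point, J = [[-14.5000, 2.0000, 2.5000], [3.0000, 3.5000, 0.5000], [0.5000, -3.5000, 0.0000]] (det J = -55.5000).
Solving J·Δ = −F gives Δ = (-1.8029, 1.0282, -1.8795).
Then the next iterate is (x, y, z)₁ = (0.6971, 0.5282, -1.3795).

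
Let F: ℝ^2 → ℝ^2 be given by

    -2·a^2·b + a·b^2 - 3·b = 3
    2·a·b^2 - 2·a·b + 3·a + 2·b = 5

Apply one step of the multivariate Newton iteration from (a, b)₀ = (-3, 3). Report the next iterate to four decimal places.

At (-3, 3): F = (-93.0000, -44.0000).
Jacobian J = [[-4·a·b + b^2, -2·a^2 + 2·a·b - 3], [2·b^2 - 2·b + 3, 4·a·b - 2·a + 2]].
At the point, J = [[45.0000, -39.0000], [15.0000, -28.0000]] (det J = -675.0000).
Solving J·Δ = −F gives Δ = (1.3156, -0.8667).
Then the next iterate is (a, b)₁ = (-1.6844, 2.1333).

(-1.6844, 2.1333)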